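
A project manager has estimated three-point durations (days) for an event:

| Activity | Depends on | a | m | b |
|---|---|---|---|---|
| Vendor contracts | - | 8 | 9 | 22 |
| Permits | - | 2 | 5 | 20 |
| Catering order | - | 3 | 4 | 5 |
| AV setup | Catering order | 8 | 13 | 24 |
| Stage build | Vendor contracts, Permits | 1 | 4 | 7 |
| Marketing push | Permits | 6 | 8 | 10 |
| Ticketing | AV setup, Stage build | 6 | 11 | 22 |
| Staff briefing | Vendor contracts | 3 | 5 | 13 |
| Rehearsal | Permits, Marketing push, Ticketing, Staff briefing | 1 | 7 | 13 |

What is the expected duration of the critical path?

37 days

te_Vendor contracts = (8 + 4·9 + 22)/6 = 66/6 = 11
te_Permits = (2 + 4·5 + 20)/6 = 42/6 = 7
te_Catering order = (3 + 4·4 + 5)/6 = 24/6 = 4
te_AV setup = (8 + 4·13 + 24)/6 = 84/6 = 14
te_Stage build = (1 + 4·4 + 7)/6 = 24/6 = 4
te_Marketing push = (6 + 4·8 + 10)/6 = 48/6 = 8
te_Ticketing = (6 + 4·11 + 22)/6 = 72/6 = 12
te_Staff briefing = (3 + 4·5 + 13)/6 = 36/6 = 6
te_Rehearsal = (1 + 4·7 + 13)/6 = 42/6 = 7

Forward pass:
ES_Vendor contracts = 0; EF_Vendor contracts = 11
ES_Permits = 0; EF_Permits = 7
ES_Catering order = 0; EF_Catering order = 4
ES_AV setup = 4; EF_AV setup = 4+14 = 18
ES_Stage build = max(EF_Vendor contracts=11, EF_Permits=7) = 11; EF_Stage build = 11+4 = 15
ES_Marketing push = 7; EF_Marketing push = 7+8 = 15
ES_Ticketing = max(EF_AV setup=18, EF_Stage build=15) = 18; EF_Ticketing = 18+12 = 30
ES_Staff briefing = 11; EF_Staff briefing = 11+6 = 17
ES_Rehearsal = max(EF_Permits=7, EF_Marketing push=15, EF_Ticketing=30, EF_Staff briefing=17) = 30; EF_Rehearsal = 30+7 = 37
Expected project duration μ = 37 days. Critical path: Catering order → AV setup → Ticketing → Rehearsal.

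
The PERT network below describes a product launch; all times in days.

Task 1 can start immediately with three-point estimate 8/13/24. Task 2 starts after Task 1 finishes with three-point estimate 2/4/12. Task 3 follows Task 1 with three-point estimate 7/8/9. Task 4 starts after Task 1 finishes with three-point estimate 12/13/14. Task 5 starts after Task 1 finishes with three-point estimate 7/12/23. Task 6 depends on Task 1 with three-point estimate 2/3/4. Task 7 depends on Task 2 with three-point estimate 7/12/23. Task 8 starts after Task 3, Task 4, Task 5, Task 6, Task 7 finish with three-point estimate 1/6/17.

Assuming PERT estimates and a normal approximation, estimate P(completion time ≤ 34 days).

0.154

te_Task 1 = (8 + 4·13 + 24)/6 = 84/6 = 14; σ²_Task 1 = ((24−8)/6)² = 7.111
te_Task 2 = (2 + 4·4 + 12)/6 = 30/6 = 5; σ²_Task 2 = ((12−2)/6)² = 2.778
te_Task 3 = (7 + 4·8 + 9)/6 = 48/6 = 8; σ²_Task 3 = ((9−7)/6)² = 0.111
te_Task 4 = (12 + 4·13 + 14)/6 = 78/6 = 13; σ²_Task 4 = ((14−12)/6)² = 0.111
te_Task 5 = (7 + 4·12 + 23)/6 = 78/6 = 13; σ²_Task 5 = ((23−7)/6)² = 7.111
te_Task 6 = (2 + 4·3 + 4)/6 = 18/6 = 3; σ²_Task 6 = ((4−2)/6)² = 0.111
te_Task 7 = (7 + 4·12 + 23)/6 = 78/6 = 13; σ²_Task 7 = ((23−7)/6)² = 7.111
te_Task 8 = (1 + 4·6 + 17)/6 = 42/6 = 7; σ²_Task 8 = ((17−1)/6)² = 7.111

Forward pass:
ES_Task 1 = 0; EF_Task 1 = 14
ES_Task 2 = 14; EF_Task 2 = 14+5 = 19
ES_Task 3 = 14; EF_Task 3 = 14+8 = 22
ES_Task 4 = 14; EF_Task 4 = 14+13 = 27
ES_Task 5 = 14; EF_Task 5 = 14+13 = 27
ES_Task 6 = 14; EF_Task 6 = 14+3 = 17
ES_Task 7 = 19; EF_Task 7 = 19+13 = 32
ES_Task 8 = max(EF_Task 3=22, EF_Task 4=27, EF_Task 5=27, EF_Task 6=17, EF_Task 7=32) = 32; EF_Task 8 = 32+7 = 39
Expected project duration μ = 39 days. Critical path: Task 1 → Task 2 → Task 7 → Task 8.

Variance along critical path = 7.111 + 2.778 + 7.111 + 7.111 = 24.111; σ = √24.111 = 4.910 days.
Z = (34 − 39) / 4.910 = -1.018
P(T ≤ 34) = Φ(-1.018) ≈ 0.154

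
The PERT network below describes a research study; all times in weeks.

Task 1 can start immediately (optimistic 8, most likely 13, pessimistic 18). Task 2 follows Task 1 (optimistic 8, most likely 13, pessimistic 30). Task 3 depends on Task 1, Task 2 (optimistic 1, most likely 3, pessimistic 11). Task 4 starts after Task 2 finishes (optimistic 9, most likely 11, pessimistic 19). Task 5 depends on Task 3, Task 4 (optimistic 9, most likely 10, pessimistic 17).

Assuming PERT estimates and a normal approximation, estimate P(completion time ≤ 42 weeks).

0.024

te_Task 1 = (8 + 4·13 + 18)/6 = 78/6 = 13; σ²_Task 1 = ((18−8)/6)² = 2.778
te_Task 2 = (8 + 4·13 + 30)/6 = 90/6 = 15; σ²_Task 2 = ((30−8)/6)² = 13.444
te_Task 3 = (1 + 4·3 + 11)/6 = 24/6 = 4; σ²_Task 3 = ((11−1)/6)² = 2.778
te_Task 4 = (9 + 4·11 + 19)/6 = 72/6 = 12; σ²_Task 4 = ((19−9)/6)² = 2.778
te_Task 5 = (9 + 4·10 + 17)/6 = 66/6 = 11; σ²_Task 5 = ((17−9)/6)² = 1.778

Forward pass:
ES_Task 1 = 0; EF_Task 1 = 13
ES_Task 2 = 13; EF_Task 2 = 13+15 = 28
ES_Task 3 = max(EF_Task 1=13, EF_Task 2=28) = 28; EF_Task 3 = 28+4 = 32
ES_Task 4 = 28; EF_Task 4 = 28+12 = 40
ES_Task 5 = max(EF_Task 3=32, EF_Task 4=40) = 40; EF_Task 5 = 40+11 = 51
Expected project duration μ = 51 weeks. Critical path: Task 1 → Task 2 → Task 4 → Task 5.

Variance along critical path = 2.778 + 13.444 + 2.778 + 1.778 = 20.778; σ = √20.778 = 4.558 weeks.
Z = (42 − 51) / 4.558 = -1.974
P(T ≤ 42) = Φ(-1.974) ≈ 0.024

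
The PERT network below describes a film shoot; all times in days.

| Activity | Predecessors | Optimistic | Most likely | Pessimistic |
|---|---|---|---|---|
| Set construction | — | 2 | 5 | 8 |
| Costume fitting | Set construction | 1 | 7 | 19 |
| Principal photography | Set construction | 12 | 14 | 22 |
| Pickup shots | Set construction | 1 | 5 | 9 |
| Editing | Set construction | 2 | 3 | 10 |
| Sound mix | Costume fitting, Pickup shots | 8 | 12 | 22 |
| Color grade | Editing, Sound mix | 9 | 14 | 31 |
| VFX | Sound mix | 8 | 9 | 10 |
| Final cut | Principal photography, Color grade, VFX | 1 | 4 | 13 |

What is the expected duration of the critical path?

te_Set construction = (2 + 4·5 + 8)/6 = 30/6 = 5
te_Costume fitting = (1 + 4·7 + 19)/6 = 48/6 = 8
te_Principal photography = (12 + 4·14 + 22)/6 = 90/6 = 15
te_Pickup shots = (1 + 4·5 + 9)/6 = 30/6 = 5
te_Editing = (2 + 4·3 + 10)/6 = 24/6 = 4
te_Sound mix = (8 + 4·12 + 22)/6 = 78/6 = 13
te_Color grade = (9 + 4·14 + 31)/6 = 96/6 = 16
te_VFX = (8 + 4·9 + 10)/6 = 54/6 = 9
te_Final cut = (1 + 4·4 + 13)/6 = 30/6 = 5

Forward pass:
ES_Set construction = 0; EF_Set construction = 5
ES_Costume fitting = 5; EF_Costume fitting = 5+8 = 13
ES_Principal photography = 5; EF_Principal photography = 5+15 = 20
ES_Pickup shots = 5; EF_Pickup shots = 5+5 = 10
ES_Editing = 5; EF_Editing = 5+4 = 9
ES_Sound mix = max(EF_Costume fitting=13, EF_Pickup shots=10) = 13; EF_Sound mix = 13+13 = 26
ES_Color grade = max(EF_Editing=9, EF_Sound mix=26) = 26; EF_Color grade = 26+16 = 42
ES_VFX = 26; EF_VFX = 26+9 = 35
ES_Final cut = max(EF_Principal photography=20, EF_Color grade=42, EF_VFX=35) = 42; EF_Final cut = 42+5 = 47
Expected project duration μ = 47 days. Critical path: Set construction → Costume fitting → Sound mix → Color grade → Final cut.

47 days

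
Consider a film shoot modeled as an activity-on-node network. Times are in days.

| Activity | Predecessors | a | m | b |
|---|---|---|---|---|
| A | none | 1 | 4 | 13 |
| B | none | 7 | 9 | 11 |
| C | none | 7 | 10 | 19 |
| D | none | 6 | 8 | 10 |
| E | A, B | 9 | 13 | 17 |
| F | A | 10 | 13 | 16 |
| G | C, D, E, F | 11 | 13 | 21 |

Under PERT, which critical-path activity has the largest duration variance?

te_A = (1 + 4·4 + 13)/6 = 30/6 = 5; σ²_A = ((13−1)/6)² = 4.000
te_B = (7 + 4·9 + 11)/6 = 54/6 = 9; σ²_B = ((11−7)/6)² = 0.444
te_C = (7 + 4·10 + 19)/6 = 66/6 = 11; σ²_C = ((19−7)/6)² = 4.000
te_D = (6 + 4·8 + 10)/6 = 48/6 = 8; σ²_D = ((10−6)/6)² = 0.444
te_E = (9 + 4·13 + 17)/6 = 78/6 = 13; σ²_E = ((17−9)/6)² = 1.778
te_F = (10 + 4·13 + 16)/6 = 78/6 = 13; σ²_F = ((16−10)/6)² = 1.000
te_G = (11 + 4·13 + 21)/6 = 84/6 = 14; σ²_G = ((21−11)/6)² = 2.778

Forward pass:
ES_A = 0; EF_A = 5
ES_B = 0; EF_B = 9
ES_C = 0; EF_C = 11
ES_D = 0; EF_D = 8
ES_E = max(EF_A=5, EF_B=9) = 9; EF_E = 9+13 = 22
ES_F = 5; EF_F = 5+13 = 18
ES_G = max(EF_C=11, EF_D=8, EF_E=22, EF_F=18) = 22; EF_G = 22+14 = 36
Expected project duration μ = 36 days. Critical path: B → E → G.

Variances on critical path: σ²_B=0.444, σ²_E=1.778, σ²_G=2.778.
Largest is σ²_G = 2.778.

G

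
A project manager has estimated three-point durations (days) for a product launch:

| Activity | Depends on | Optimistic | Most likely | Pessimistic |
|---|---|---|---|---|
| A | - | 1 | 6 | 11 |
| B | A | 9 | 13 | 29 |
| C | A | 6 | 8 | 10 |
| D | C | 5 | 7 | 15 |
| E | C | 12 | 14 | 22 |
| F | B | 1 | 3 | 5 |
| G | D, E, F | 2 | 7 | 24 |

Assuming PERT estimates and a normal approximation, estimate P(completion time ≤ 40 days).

te_A = (1 + 4·6 + 11)/6 = 36/6 = 6; σ²_A = ((11−1)/6)² = 2.778
te_B = (9 + 4·13 + 29)/6 = 90/6 = 15; σ²_B = ((29−9)/6)² = 11.111
te_C = (6 + 4·8 + 10)/6 = 48/6 = 8; σ²_C = ((10−6)/6)² = 0.444
te_D = (5 + 4·7 + 15)/6 = 48/6 = 8; σ²_D = ((15−5)/6)² = 2.778
te_E = (12 + 4·14 + 22)/6 = 90/6 = 15; σ²_E = ((22−12)/6)² = 2.778
te_F = (1 + 4·3 + 5)/6 = 18/6 = 3; σ²_F = ((5−1)/6)² = 0.444
te_G = (2 + 4·7 + 24)/6 = 54/6 = 9; σ²_G = ((24−2)/6)² = 13.444

Forward pass:
ES_A = 0; EF_A = 6
ES_B = 6; EF_B = 6+15 = 21
ES_C = 6; EF_C = 6+8 = 14
ES_D = 14; EF_D = 14+8 = 22
ES_E = 14; EF_E = 14+15 = 29
ES_F = 21; EF_F = 21+3 = 24
ES_G = max(EF_D=22, EF_E=29, EF_F=24) = 29; EF_G = 29+9 = 38
Expected project duration μ = 38 days. Critical path: A → C → E → G.

Variance along critical path = 2.778 + 0.444 + 2.778 + 13.444 = 19.444; σ = √19.444 = 4.410 days.
Z = (40 − 38) / 4.410 = 0.454
P(T ≤ 40) = Φ(0.454) ≈ 0.675

0.675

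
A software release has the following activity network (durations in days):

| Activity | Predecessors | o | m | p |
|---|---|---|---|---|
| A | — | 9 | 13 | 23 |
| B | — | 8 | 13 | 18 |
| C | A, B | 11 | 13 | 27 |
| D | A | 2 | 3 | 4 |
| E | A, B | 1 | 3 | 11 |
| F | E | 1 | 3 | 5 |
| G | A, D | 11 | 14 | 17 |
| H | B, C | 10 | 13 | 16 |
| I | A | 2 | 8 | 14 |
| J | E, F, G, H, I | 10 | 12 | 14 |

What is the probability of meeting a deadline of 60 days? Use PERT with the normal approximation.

0.946

te_A = (9 + 4·13 + 23)/6 = 84/6 = 14; σ²_A = ((23−9)/6)² = 5.444
te_B = (8 + 4·13 + 18)/6 = 78/6 = 13; σ²_B = ((18−8)/6)² = 2.778
te_C = (11 + 4·13 + 27)/6 = 90/6 = 15; σ²_C = ((27−11)/6)² = 7.111
te_D = (2 + 4·3 + 4)/6 = 18/6 = 3; σ²_D = ((4−2)/6)² = 0.111
te_E = (1 + 4·3 + 11)/6 = 24/6 = 4; σ²_E = ((11−1)/6)² = 2.778
te_F = (1 + 4·3 + 5)/6 = 18/6 = 3; σ²_F = ((5−1)/6)² = 0.444
te_G = (11 + 4·14 + 17)/6 = 84/6 = 14; σ²_G = ((17−11)/6)² = 1.000
te_H = (10 + 4·13 + 16)/6 = 78/6 = 13; σ²_H = ((16−10)/6)² = 1.000
te_I = (2 + 4·8 + 14)/6 = 48/6 = 8; σ²_I = ((14−2)/6)² = 4.000
te_J = (10 + 4·12 + 14)/6 = 72/6 = 12; σ²_J = ((14−10)/6)² = 0.444

Forward pass:
ES_A = 0; EF_A = 14
ES_B = 0; EF_B = 13
ES_C = max(EF_A=14, EF_B=13) = 14; EF_C = 14+15 = 29
ES_D = 14; EF_D = 14+3 = 17
ES_E = max(EF_A=14, EF_B=13) = 14; EF_E = 14+4 = 18
ES_F = 18; EF_F = 18+3 = 21
ES_G = max(EF_A=14, EF_D=17) = 17; EF_G = 17+14 = 31
ES_H = max(EF_B=13, EF_C=29) = 29; EF_H = 29+13 = 42
ES_I = 14; EF_I = 14+8 = 22
ES_J = max(EF_E=18, EF_F=21, EF_G=31, EF_H=42, EF_I=22) = 42; EF_J = 42+12 = 54
Expected project duration μ = 54 days. Critical path: A → C → H → J.

Variance along critical path = 5.444 + 7.111 + 1.000 + 0.444 = 14.000; σ = √14.000 = 3.742 days.
Z = (60 − 54) / 3.742 = 1.604
P(T ≤ 60) = Φ(1.604) ≈ 0.946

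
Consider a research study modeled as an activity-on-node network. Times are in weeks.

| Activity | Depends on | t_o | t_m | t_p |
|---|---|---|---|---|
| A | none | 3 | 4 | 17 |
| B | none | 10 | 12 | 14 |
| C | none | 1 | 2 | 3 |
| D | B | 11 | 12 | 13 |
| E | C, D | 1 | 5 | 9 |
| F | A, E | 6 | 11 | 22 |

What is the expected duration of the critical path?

te_A = (3 + 4·4 + 17)/6 = 36/6 = 6
te_B = (10 + 4·12 + 14)/6 = 72/6 = 12
te_C = (1 + 4·2 + 3)/6 = 12/6 = 2
te_D = (11 + 4·12 + 13)/6 = 72/6 = 12
te_E = (1 + 4·5 + 9)/6 = 30/6 = 5
te_F = (6 + 4·11 + 22)/6 = 72/6 = 12

Forward pass:
ES_A = 0; EF_A = 6
ES_B = 0; EF_B = 12
ES_C = 0; EF_C = 2
ES_D = 12; EF_D = 12+12 = 24
ES_E = max(EF_C=2, EF_D=24) = 24; EF_E = 24+5 = 29
ES_F = max(EF_A=6, EF_E=29) = 29; EF_F = 29+12 = 41
Expected project duration μ = 41 weeks. Critical path: B → D → E → F.

41 weeks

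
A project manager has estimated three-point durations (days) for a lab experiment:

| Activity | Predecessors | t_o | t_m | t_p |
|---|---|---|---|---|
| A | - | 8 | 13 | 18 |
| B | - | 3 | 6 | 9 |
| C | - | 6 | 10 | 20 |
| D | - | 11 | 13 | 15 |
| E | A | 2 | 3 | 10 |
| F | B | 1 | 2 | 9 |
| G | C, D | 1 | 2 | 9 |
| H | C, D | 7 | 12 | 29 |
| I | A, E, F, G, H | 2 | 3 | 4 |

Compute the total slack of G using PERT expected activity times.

11 days

te_A = (8 + 4·13 + 18)/6 = 78/6 = 13
te_B = (3 + 4·6 + 9)/6 = 36/6 = 6
te_C = (6 + 4·10 + 20)/6 = 66/6 = 11
te_D = (11 + 4·13 + 15)/6 = 78/6 = 13
te_E = (2 + 4·3 + 10)/6 = 24/6 = 4
te_F = (1 + 4·2 + 9)/6 = 18/6 = 3
te_G = (1 + 4·2 + 9)/6 = 18/6 = 3
te_H = (7 + 4·12 + 29)/6 = 84/6 = 14
te_I = (2 + 4·3 + 4)/6 = 18/6 = 3

Forward pass:
ES_A = 0; EF_A = 13
ES_B = 0; EF_B = 6
ES_C = 0; EF_C = 11
ES_D = 0; EF_D = 13
ES_E = 13; EF_E = 13+4 = 17
ES_F = 6; EF_F = 6+3 = 9
ES_G = max(EF_C=11, EF_D=13) = 13; EF_G = 13+3 = 16
ES_H = max(EF_C=11, EF_D=13) = 13; EF_H = 13+14 = 27
ES_I = max(EF_A=13, EF_E=17, EF_F=9, EF_G=16, EF_H=27) = 27; EF_I = 27+3 = 30
Expected project duration μ = 30 days. Critical path: D → H → I.

Backward pass:
LF_I = 30; LS_I = 30−3 = 27
LF_H = LS_I = 27; LS_H = 27−14 = 13
LF_G = LS_I = 27; LS_G = 27−3 = 24
LF_F = LS_I = 27; LS_F = 27−3 = 24
LF_E = LS_I = 27; LS_E = 27−4 = 23
LF_D = min(LS_G=24, LS_H=13) = 13; LS_D = 13−13 = 0
LF_C = min(LS_G=24, LS_H=13) = 13; LS_C = 13−11 = 2
LF_B = LS_F = 24; LS_B = 24−6 = 18
LF_A = min(LS_E=23, LS_I=27) = 23; LS_A = 23−13 = 10
Slack_G = LS_G − ES_G = 24 − 13 = 11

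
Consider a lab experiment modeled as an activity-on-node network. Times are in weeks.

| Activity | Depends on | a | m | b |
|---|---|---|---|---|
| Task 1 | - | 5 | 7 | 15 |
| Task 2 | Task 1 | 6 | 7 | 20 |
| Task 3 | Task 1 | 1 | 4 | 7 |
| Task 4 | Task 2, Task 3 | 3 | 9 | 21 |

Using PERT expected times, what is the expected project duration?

te_Task 1 = (5 + 4·7 + 15)/6 = 48/6 = 8
te_Task 2 = (6 + 4·7 + 20)/6 = 54/6 = 9
te_Task 3 = (1 + 4·4 + 7)/6 = 24/6 = 4
te_Task 4 = (3 + 4·9 + 21)/6 = 60/6 = 10

Forward pass:
ES_Task 1 = 0; EF_Task 1 = 8
ES_Task 2 = 8; EF_Task 2 = 8+9 = 17
ES_Task 3 = 8; EF_Task 3 = 8+4 = 12
ES_Task 4 = max(EF_Task 2=17, EF_Task 3=12) = 17; EF_Task 4 = 17+10 = 27
Expected project duration μ = 27 weeks. Critical path: Task 1 → Task 2 → Task 4.

27 weeks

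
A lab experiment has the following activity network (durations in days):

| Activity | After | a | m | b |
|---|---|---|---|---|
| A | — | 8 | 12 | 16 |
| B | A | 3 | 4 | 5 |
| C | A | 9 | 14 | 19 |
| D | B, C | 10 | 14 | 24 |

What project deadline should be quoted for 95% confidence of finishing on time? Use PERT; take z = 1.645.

46.2 days

te_A = (8 + 4·12 + 16)/6 = 72/6 = 12; σ²_A = ((16−8)/6)² = 1.778
te_B = (3 + 4·4 + 5)/6 = 24/6 = 4; σ²_B = ((5−3)/6)² = 0.111
te_C = (9 + 4·14 + 19)/6 = 84/6 = 14; σ²_C = ((19−9)/6)² = 2.778
te_D = (10 + 4·14 + 24)/6 = 90/6 = 15; σ²_D = ((24−10)/6)² = 5.444

Forward pass:
ES_A = 0; EF_A = 12
ES_B = 12; EF_B = 12+4 = 16
ES_C = 12; EF_C = 12+14 = 26
ES_D = max(EF_B=16, EF_C=26) = 26; EF_D = 26+15 = 41
Expected project duration μ = 41 days. Critical path: A → C → D.

Variance along critical path = 1.778 + 2.778 + 5.444 = 10.000; σ = 3.162 days.
D = μ + z·σ = 41 + 1.645·3.162 = 46.2 days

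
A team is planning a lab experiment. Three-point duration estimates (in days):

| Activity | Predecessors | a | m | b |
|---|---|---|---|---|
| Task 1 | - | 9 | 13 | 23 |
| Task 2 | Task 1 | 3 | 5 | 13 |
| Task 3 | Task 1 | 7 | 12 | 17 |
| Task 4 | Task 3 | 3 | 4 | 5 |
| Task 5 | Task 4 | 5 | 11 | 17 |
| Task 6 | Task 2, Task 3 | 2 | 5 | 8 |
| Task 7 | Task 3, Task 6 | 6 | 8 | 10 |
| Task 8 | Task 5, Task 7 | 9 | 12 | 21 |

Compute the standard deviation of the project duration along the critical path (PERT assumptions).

4.04 days

te_Task 1 = (9 + 4·13 + 23)/6 = 84/6 = 14; σ²_Task 1 = ((23−9)/6)² = 5.444
te_Task 2 = (3 + 4·5 + 13)/6 = 36/6 = 6; σ²_Task 2 = ((13−3)/6)² = 2.778
te_Task 3 = (7 + 4·12 + 17)/6 = 72/6 = 12; σ²_Task 3 = ((17−7)/6)² = 2.778
te_Task 4 = (3 + 4·4 + 5)/6 = 24/6 = 4; σ²_Task 4 = ((5−3)/6)² = 0.111
te_Task 5 = (5 + 4·11 + 17)/6 = 66/6 = 11; σ²_Task 5 = ((17−5)/6)² = 4.000
te_Task 6 = (2 + 4·5 + 8)/6 = 30/6 = 5; σ²_Task 6 = ((8−2)/6)² = 1.000
te_Task 7 = (6 + 4·8 + 10)/6 = 48/6 = 8; σ²_Task 7 = ((10−6)/6)² = 0.444
te_Task 8 = (9 + 4·12 + 21)/6 = 78/6 = 13; σ²_Task 8 = ((21−9)/6)² = 4.000

Forward pass:
ES_Task 1 = 0; EF_Task 1 = 14
ES_Task 2 = 14; EF_Task 2 = 14+6 = 20
ES_Task 3 = 14; EF_Task 3 = 14+12 = 26
ES_Task 4 = 26; EF_Task 4 = 26+4 = 30
ES_Task 5 = 30; EF_Task 5 = 30+11 = 41
ES_Task 6 = max(EF_Task 2=20, EF_Task 3=26) = 26; EF_Task 6 = 26+5 = 31
ES_Task 7 = max(EF_Task 3=26, EF_Task 6=31) = 31; EF_Task 7 = 31+8 = 39
ES_Task 8 = max(EF_Task 5=41, EF_Task 7=39) = 41; EF_Task 8 = 41+13 = 54
Expected project duration μ = 54 days. Critical path: Task 1 → Task 3 → Task 4 → Task 5 → Task 8.

Variance along critical path = 5.444 + 2.778 + 0.111 + 4.000 + 4.000 = 16.333
σ = √16.333 = 4.041 days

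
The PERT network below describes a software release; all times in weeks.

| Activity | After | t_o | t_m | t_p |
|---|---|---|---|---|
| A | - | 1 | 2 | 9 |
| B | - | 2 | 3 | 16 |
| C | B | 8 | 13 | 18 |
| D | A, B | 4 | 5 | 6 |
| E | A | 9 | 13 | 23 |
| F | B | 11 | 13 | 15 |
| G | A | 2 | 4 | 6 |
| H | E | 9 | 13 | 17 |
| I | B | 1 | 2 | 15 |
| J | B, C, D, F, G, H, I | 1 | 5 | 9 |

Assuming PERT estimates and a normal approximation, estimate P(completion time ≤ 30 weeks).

0.064

te_A = (1 + 4·2 + 9)/6 = 18/6 = 3; σ²_A = ((9−1)/6)² = 1.778
te_B = (2 + 4·3 + 16)/6 = 30/6 = 5; σ²_B = ((16−2)/6)² = 5.444
te_C = (8 + 4·13 + 18)/6 = 78/6 = 13; σ²_C = ((18−8)/6)² = 2.778
te_D = (4 + 4·5 + 6)/6 = 30/6 = 5; σ²_D = ((6−4)/6)² = 0.111
te_E = (9 + 4·13 + 23)/6 = 84/6 = 14; σ²_E = ((23−9)/6)² = 5.444
te_F = (11 + 4·13 + 15)/6 = 78/6 = 13; σ²_F = ((15−11)/6)² = 0.444
te_G = (2 + 4·4 + 6)/6 = 24/6 = 4; σ²_G = ((6−2)/6)² = 0.444
te_H = (9 + 4·13 + 17)/6 = 78/6 = 13; σ²_H = ((17−9)/6)² = 1.778
te_I = (1 + 4·2 + 15)/6 = 24/6 = 4; σ²_I = ((15−1)/6)² = 5.444
te_J = (1 + 4·5 + 9)/6 = 30/6 = 5; σ²_J = ((9−1)/6)² = 1.778

Forward pass:
ES_A = 0; EF_A = 3
ES_B = 0; EF_B = 5
ES_C = 5; EF_C = 5+13 = 18
ES_D = max(EF_A=3, EF_B=5) = 5; EF_D = 5+5 = 10
ES_E = 3; EF_E = 3+14 = 17
ES_F = 5; EF_F = 5+13 = 18
ES_G = 3; EF_G = 3+4 = 7
ES_H = 17; EF_H = 17+13 = 30
ES_I = 5; EF_I = 5+4 = 9
ES_J = max(EF_B=5, EF_C=18, EF_D=10, EF_F=18, EF_G=7, EF_H=30, EF_I=9) = 30; EF_J = 30+5 = 35
Expected project duration μ = 35 weeks. Critical path: A → E → H → J.

Variance along critical path = 1.778 + 5.444 + 1.778 + 1.778 = 10.778; σ = √10.778 = 3.283 weeks.
Z = (30 − 35) / 3.283 = -1.523
P(T ≤ 30) = Φ(-1.523) ≈ 0.064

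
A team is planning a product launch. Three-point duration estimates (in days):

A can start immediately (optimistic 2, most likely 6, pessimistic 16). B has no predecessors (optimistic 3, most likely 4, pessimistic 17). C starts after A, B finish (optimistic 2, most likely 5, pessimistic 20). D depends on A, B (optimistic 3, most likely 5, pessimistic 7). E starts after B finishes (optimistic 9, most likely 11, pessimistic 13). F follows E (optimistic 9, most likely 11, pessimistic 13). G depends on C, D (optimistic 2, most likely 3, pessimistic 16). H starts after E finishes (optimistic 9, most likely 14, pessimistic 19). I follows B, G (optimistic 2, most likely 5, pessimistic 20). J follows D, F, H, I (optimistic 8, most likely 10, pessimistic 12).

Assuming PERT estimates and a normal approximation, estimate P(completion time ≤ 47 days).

te_A = (2 + 4·6 + 16)/6 = 42/6 = 7; σ²_A = ((16−2)/6)² = 5.444
te_B = (3 + 4·4 + 17)/6 = 36/6 = 6; σ²_B = ((17−3)/6)² = 5.444
te_C = (2 + 4·5 + 20)/6 = 42/6 = 7; σ²_C = ((20−2)/6)² = 9.000
te_D = (3 + 4·5 + 7)/6 = 30/6 = 5; σ²_D = ((7−3)/6)² = 0.444
te_E = (9 + 4·11 + 13)/6 = 66/6 = 11; σ²_E = ((13−9)/6)² = 0.444
te_F = (9 + 4·11 + 13)/6 = 66/6 = 11; σ²_F = ((13−9)/6)² = 0.444
te_G = (2 + 4·3 + 16)/6 = 30/6 = 5; σ²_G = ((16−2)/6)² = 5.444
te_H = (9 + 4·14 + 19)/6 = 84/6 = 14; σ²_H = ((19−9)/6)² = 2.778
te_I = (2 + 4·5 + 20)/6 = 42/6 = 7; σ²_I = ((20−2)/6)² = 9.000
te_J = (8 + 4·10 + 12)/6 = 60/6 = 10; σ²_J = ((12−8)/6)² = 0.444

Forward pass:
ES_A = 0; EF_A = 7
ES_B = 0; EF_B = 6
ES_C = max(EF_A=7, EF_B=6) = 7; EF_C = 7+7 = 14
ES_D = max(EF_A=7, EF_B=6) = 7; EF_D = 7+5 = 12
ES_E = 6; EF_E = 6+11 = 17
ES_F = 17; EF_F = 17+11 = 28
ES_G = max(EF_C=14, EF_D=12) = 14; EF_G = 14+5 = 19
ES_H = 17; EF_H = 17+14 = 31
ES_I = max(EF_B=6, EF_G=19) = 19; EF_I = 19+7 = 26
ES_J = max(EF_D=12, EF_F=28, EF_H=31, EF_I=26) = 31; EF_J = 31+10 = 41
Expected project duration μ = 41 days. Critical path: B → E → H → J.

Variance along critical path = 5.444 + 0.444 + 2.778 + 0.444 = 9.111; σ = √9.111 = 3.018 days.
Z = (47 − 41) / 3.018 = 1.988
P(T ≤ 47) = Φ(1.988) ≈ 0.977

0.977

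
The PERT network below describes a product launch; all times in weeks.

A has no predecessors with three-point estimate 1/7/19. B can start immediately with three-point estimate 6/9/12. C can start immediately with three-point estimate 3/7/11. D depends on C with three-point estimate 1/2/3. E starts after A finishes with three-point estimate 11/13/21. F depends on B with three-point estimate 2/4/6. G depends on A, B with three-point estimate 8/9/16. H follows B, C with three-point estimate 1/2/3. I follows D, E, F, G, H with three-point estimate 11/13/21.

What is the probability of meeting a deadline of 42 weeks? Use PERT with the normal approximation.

te_A = (1 + 4·7 + 19)/6 = 48/6 = 8; σ²_A = ((19−1)/6)² = 9.000
te_B = (6 + 4·9 + 12)/6 = 54/6 = 9; σ²_B = ((12−6)/6)² = 1.000
te_C = (3 + 4·7 + 11)/6 = 42/6 = 7; σ²_C = ((11−3)/6)² = 1.778
te_D = (1 + 4·2 + 3)/6 = 12/6 = 2; σ²_D = ((3−1)/6)² = 0.111
te_E = (11 + 4·13 + 21)/6 = 84/6 = 14; σ²_E = ((21−11)/6)² = 2.778
te_F = (2 + 4·4 + 6)/6 = 24/6 = 4; σ²_F = ((6−2)/6)² = 0.444
te_G = (8 + 4·9 + 16)/6 = 60/6 = 10; σ²_G = ((16−8)/6)² = 1.778
te_H = (1 + 4·2 + 3)/6 = 12/6 = 2; σ²_H = ((3−1)/6)² = 0.111
te_I = (11 + 4·13 + 21)/6 = 84/6 = 14; σ²_I = ((21−11)/6)² = 2.778

Forward pass:
ES_A = 0; EF_A = 8
ES_B = 0; EF_B = 9
ES_C = 0; EF_C = 7
ES_D = 7; EF_D = 7+2 = 9
ES_E = 8; EF_E = 8+14 = 22
ES_F = 9; EF_F = 9+4 = 13
ES_G = max(EF_A=8, EF_B=9) = 9; EF_G = 9+10 = 19
ES_H = max(EF_B=9, EF_C=7) = 9; EF_H = 9+2 = 11
ES_I = max(EF_D=9, EF_E=22, EF_F=13, EF_G=19, EF_H=11) = 22; EF_I = 22+14 = 36
Expected project duration μ = 36 weeks. Critical path: A → E → I.

Variance along critical path = 9.000 + 2.778 + 2.778 = 14.556; σ = √14.556 = 3.815 weeks.
Z = (42 − 36) / 3.815 = 1.573
P(T ≤ 42) = Φ(1.573) ≈ 0.942

0.942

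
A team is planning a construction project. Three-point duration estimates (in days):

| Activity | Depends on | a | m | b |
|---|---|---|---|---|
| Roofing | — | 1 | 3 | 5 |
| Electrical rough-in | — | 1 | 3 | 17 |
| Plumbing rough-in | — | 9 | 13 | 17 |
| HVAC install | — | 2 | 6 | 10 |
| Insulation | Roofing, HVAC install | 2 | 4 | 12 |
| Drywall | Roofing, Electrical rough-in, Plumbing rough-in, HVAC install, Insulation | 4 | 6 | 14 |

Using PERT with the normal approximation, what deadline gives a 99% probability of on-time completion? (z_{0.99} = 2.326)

te_Roofing = (1 + 4·3 + 5)/6 = 18/6 = 3; σ²_Roofing = ((5−1)/6)² = 0.444
te_Electrical rough-in = (1 + 4·3 + 17)/6 = 30/6 = 5; σ²_Electrical rough-in = ((17−1)/6)² = 7.111
te_Plumbing rough-in = (9 + 4·13 + 17)/6 = 78/6 = 13; σ²_Plumbing rough-in = ((17−9)/6)² = 1.778
te_HVAC install = (2 + 4·6 + 10)/6 = 36/6 = 6; σ²_HVAC install = ((10−2)/6)² = 1.778
te_Insulation = (2 + 4·4 + 12)/6 = 30/6 = 5; σ²_Insulation = ((12−2)/6)² = 2.778
te_Drywall = (4 + 4·6 + 14)/6 = 42/6 = 7; σ²_Drywall = ((14−4)/6)² = 2.778

Forward pass:
ES_Roofing = 0; EF_Roofing = 3
ES_Electrical rough-in = 0; EF_Electrical rough-in = 5
ES_Plumbing rough-in = 0; EF_Plumbing rough-in = 13
ES_HVAC install = 0; EF_HVAC install = 6
ES_Insulation = max(EF_Roofing=3, EF_HVAC install=6) = 6; EF_Insulation = 6+5 = 11
ES_Drywall = max(EF_Roofing=3, EF_Electrical rough-in=5, EF_Plumbing rough-in=13, EF_HVAC install=6, EF_Insulation=11) = 13; EF_Drywall = 13+7 = 20
Expected project duration μ = 20 days. Critical path: Plumbing rough-in → Drywall.

Variance along critical path = 1.778 + 2.778 = 4.556; σ = 2.134 days.
D = μ + z·σ = 20 + 2.326·2.134 = 25.0 days

25.0 days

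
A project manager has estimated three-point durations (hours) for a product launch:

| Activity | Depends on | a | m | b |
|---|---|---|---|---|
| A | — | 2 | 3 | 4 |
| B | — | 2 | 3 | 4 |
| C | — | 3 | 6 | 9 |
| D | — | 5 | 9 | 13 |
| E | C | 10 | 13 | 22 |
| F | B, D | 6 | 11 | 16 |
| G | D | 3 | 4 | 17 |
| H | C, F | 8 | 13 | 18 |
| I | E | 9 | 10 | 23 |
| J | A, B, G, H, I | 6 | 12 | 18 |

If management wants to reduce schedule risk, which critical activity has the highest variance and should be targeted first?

J

te_A = (2 + 4·3 + 4)/6 = 18/6 = 3; σ²_A = ((4−2)/6)² = 0.111
te_B = (2 + 4·3 + 4)/6 = 18/6 = 3; σ²_B = ((4−2)/6)² = 0.111
te_C = (3 + 4·6 + 9)/6 = 36/6 = 6; σ²_C = ((9−3)/6)² = 1.000
te_D = (5 + 4·9 + 13)/6 = 54/6 = 9; σ²_D = ((13−5)/6)² = 1.778
te_E = (10 + 4·13 + 22)/6 = 84/6 = 14; σ²_E = ((22−10)/6)² = 4.000
te_F = (6 + 4·11 + 16)/6 = 66/6 = 11; σ²_F = ((16−6)/6)² = 2.778
te_G = (3 + 4·4 + 17)/6 = 36/6 = 6; σ²_G = ((17−3)/6)² = 5.444
te_H = (8 + 4·13 + 18)/6 = 78/6 = 13; σ²_H = ((18−8)/6)² = 2.778
te_I = (9 + 4·10 + 23)/6 = 72/6 = 12; σ²_I = ((23−9)/6)² = 5.444
te_J = (6 + 4·12 + 18)/6 = 72/6 = 12; σ²_J = ((18−6)/6)² = 4.000

Forward pass:
ES_A = 0; EF_A = 3
ES_B = 0; EF_B = 3
ES_C = 0; EF_C = 6
ES_D = 0; EF_D = 9
ES_E = 6; EF_E = 6+14 = 20
ES_F = max(EF_B=3, EF_D=9) = 9; EF_F = 9+11 = 20
ES_G = 9; EF_G = 9+6 = 15
ES_H = max(EF_C=6, EF_F=20) = 20; EF_H = 20+13 = 33
ES_I = 20; EF_I = 20+12 = 32
ES_J = max(EF_A=3, EF_B=3, EF_G=15, EF_H=33, EF_I=32) = 33; EF_J = 33+12 = 45
Expected project duration μ = 45 hours. Critical path: D → F → H → J.

Variances on critical path: σ²_D=1.778, σ²_F=2.778, σ²_H=2.778, σ²_J=4.000.
Largest is σ²_J = 4.000.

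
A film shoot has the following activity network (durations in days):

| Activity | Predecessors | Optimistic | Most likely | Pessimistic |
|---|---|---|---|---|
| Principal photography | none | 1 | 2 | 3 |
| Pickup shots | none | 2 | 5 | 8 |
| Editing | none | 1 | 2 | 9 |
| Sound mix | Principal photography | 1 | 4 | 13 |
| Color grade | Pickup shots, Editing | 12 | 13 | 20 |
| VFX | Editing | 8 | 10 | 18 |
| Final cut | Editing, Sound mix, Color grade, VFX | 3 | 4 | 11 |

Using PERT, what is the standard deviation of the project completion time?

2.13 days

te_Principal photography = (1 + 4·2 + 3)/6 = 12/6 = 2; σ²_Principal photography = ((3−1)/6)² = 0.111
te_Pickup shots = (2 + 4·5 + 8)/6 = 30/6 = 5; σ²_Pickup shots = ((8−2)/6)² = 1.000
te_Editing = (1 + 4·2 + 9)/6 = 18/6 = 3; σ²_Editing = ((9−1)/6)² = 1.778
te_Sound mix = (1 + 4·4 + 13)/6 = 30/6 = 5; σ²_Sound mix = ((13−1)/6)² = 4.000
te_Color grade = (12 + 4·13 + 20)/6 = 84/6 = 14; σ²_Color grade = ((20−12)/6)² = 1.778
te_VFX = (8 + 4·10 + 18)/6 = 66/6 = 11; σ²_VFX = ((18−8)/6)² = 2.778
te_Final cut = (3 + 4·4 + 11)/6 = 30/6 = 5; σ²_Final cut = ((11−3)/6)² = 1.778

Forward pass:
ES_Principal photography = 0; EF_Principal photography = 2
ES_Pickup shots = 0; EF_Pickup shots = 5
ES_Editing = 0; EF_Editing = 3
ES_Sound mix = 2; EF_Sound mix = 2+5 = 7
ES_Color grade = max(EF_Pickup shots=5, EF_Editing=3) = 5; EF_Color grade = 5+14 = 19
ES_VFX = 3; EF_VFX = 3+11 = 14
ES_Final cut = max(EF_Editing=3, EF_Sound mix=7, EF_Color grade=19, EF_VFX=14) = 19; EF_Final cut = 19+5 = 24
Expected project duration μ = 24 days. Critical path: Pickup shots → Color grade → Final cut.

Variance along critical path = 1.000 + 1.778 + 1.778 = 4.556
σ = √4.556 = 2.134 days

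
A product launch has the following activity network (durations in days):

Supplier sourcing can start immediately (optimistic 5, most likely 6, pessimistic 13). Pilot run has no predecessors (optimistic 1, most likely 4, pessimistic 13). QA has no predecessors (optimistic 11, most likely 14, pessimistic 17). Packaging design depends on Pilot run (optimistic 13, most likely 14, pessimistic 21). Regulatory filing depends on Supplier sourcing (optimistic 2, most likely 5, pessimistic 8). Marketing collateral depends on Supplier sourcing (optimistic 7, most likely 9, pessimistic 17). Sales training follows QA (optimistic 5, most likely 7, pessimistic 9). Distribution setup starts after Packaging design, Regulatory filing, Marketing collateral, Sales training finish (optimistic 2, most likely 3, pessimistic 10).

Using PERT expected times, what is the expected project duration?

te_Supplier sourcing = (5 + 4·6 + 13)/6 = 42/6 = 7
te_Pilot run = (1 + 4·4 + 13)/6 = 30/6 = 5
te_QA = (11 + 4·14 + 17)/6 = 84/6 = 14
te_Packaging design = (13 + 4·14 + 21)/6 = 90/6 = 15
te_Regulatory filing = (2 + 4·5 + 8)/6 = 30/6 = 5
te_Marketing collateral = (7 + 4·9 + 17)/6 = 60/6 = 10
te_Sales training = (5 + 4·7 + 9)/6 = 42/6 = 7
te_Distribution setup = (2 + 4·3 + 10)/6 = 24/6 = 4

Forward pass:
ES_Supplier sourcing = 0; EF_Supplier sourcing = 7
ES_Pilot run = 0; EF_Pilot run = 5
ES_QA = 0; EF_QA = 14
ES_Packaging design = 5; EF_Packaging design = 5+15 = 20
ES_Regulatory filing = 7; EF_Regulatory filing = 7+5 = 12
ES_Marketing collateral = 7; EF_Marketing collateral = 7+10 = 17
ES_Sales training = 14; EF_Sales training = 14+7 = 21
ES_Distribution setup = max(EF_Packaging design=20, EF_Regulatory filing=12, EF_Marketing collateral=17, EF_Sales training=21) = 21; EF_Distribution setup = 21+4 = 25
Expected project duration μ = 25 days. Critical path: QA → Sales training → Distribution setup.

25 days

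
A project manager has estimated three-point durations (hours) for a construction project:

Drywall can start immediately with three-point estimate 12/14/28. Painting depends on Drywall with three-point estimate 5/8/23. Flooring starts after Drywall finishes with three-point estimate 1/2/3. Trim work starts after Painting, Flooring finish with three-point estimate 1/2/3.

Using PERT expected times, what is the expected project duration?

28 hours

te_Drywall = (12 + 4·14 + 28)/6 = 96/6 = 16
te_Painting = (5 + 4·8 + 23)/6 = 60/6 = 10
te_Flooring = (1 + 4·2 + 3)/6 = 12/6 = 2
te_Trim work = (1 + 4·2 + 3)/6 = 12/6 = 2

Forward pass:
ES_Drywall = 0; EF_Drywall = 16
ES_Painting = 16; EF_Painting = 16+10 = 26
ES_Flooring = 16; EF_Flooring = 16+2 = 18
ES_Trim work = max(EF_Painting=26, EF_Flooring=18) = 26; EF_Trim work = 26+2 = 28
Expected project duration μ = 28 hours. Critical path: Drywall → Painting → Trim work.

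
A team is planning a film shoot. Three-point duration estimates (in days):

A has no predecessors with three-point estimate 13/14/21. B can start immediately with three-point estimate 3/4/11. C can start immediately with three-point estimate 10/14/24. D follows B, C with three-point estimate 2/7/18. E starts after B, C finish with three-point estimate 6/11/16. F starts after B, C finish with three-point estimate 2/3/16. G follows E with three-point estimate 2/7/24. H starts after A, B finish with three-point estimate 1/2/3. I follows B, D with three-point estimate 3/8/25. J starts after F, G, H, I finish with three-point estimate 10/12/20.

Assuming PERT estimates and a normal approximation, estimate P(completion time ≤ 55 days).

te_A = (13 + 4·14 + 21)/6 = 90/6 = 15; σ²_A = ((21−13)/6)² = 1.778
te_B = (3 + 4·4 + 11)/6 = 30/6 = 5; σ²_B = ((11−3)/6)² = 1.778
te_C = (10 + 4·14 + 24)/6 = 90/6 = 15; σ²_C = ((24−10)/6)² = 5.444
te_D = (2 + 4·7 + 18)/6 = 48/6 = 8; σ²_D = ((18−2)/6)² = 7.111
te_E = (6 + 4·11 + 16)/6 = 66/6 = 11; σ²_E = ((16−6)/6)² = 2.778
te_F = (2 + 4·3 + 16)/6 = 30/6 = 5; σ²_F = ((16−2)/6)² = 5.444
te_G = (2 + 4·7 + 24)/6 = 54/6 = 9; σ²_G = ((24−2)/6)² = 13.444
te_H = (1 + 4·2 + 3)/6 = 12/6 = 2; σ²_H = ((3−1)/6)² = 0.111
te_I = (3 + 4·8 + 25)/6 = 60/6 = 10; σ²_I = ((25−3)/6)² = 13.444
te_J = (10 + 4·12 + 20)/6 = 78/6 = 13; σ²_J = ((20−10)/6)² = 2.778

Forward pass:
ES_A = 0; EF_A = 15
ES_B = 0; EF_B = 5
ES_C = 0; EF_C = 15
ES_D = max(EF_B=5, EF_C=15) = 15; EF_D = 15+8 = 23
ES_E = max(EF_B=5, EF_C=15) = 15; EF_E = 15+11 = 26
ES_F = max(EF_B=5, EF_C=15) = 15; EF_F = 15+5 = 20
ES_G = 26; EF_G = 26+9 = 35
ES_H = max(EF_A=15, EF_B=5) = 15; EF_H = 15+2 = 17
ES_I = max(EF_B=5, EF_D=23) = 23; EF_I = 23+10 = 33
ES_J = max(EF_F=20, EF_G=35, EF_H=17, EF_I=33) = 35; EF_J = 35+13 = 48
Expected project duration μ = 48 days. Critical path: C → E → G → J.

Variance along critical path = 5.444 + 2.778 + 13.444 + 2.778 = 24.444; σ = √24.444 = 4.944 days.
Z = (55 − 48) / 4.944 = 1.416
P(T ≤ 55) = Φ(1.416) ≈ 0.922

0.922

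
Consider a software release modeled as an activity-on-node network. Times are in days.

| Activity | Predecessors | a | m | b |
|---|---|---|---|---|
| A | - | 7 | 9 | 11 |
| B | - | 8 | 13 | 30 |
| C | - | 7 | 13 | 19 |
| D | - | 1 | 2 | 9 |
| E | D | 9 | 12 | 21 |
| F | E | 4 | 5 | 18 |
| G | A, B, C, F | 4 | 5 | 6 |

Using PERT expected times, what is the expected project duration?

te_A = (7 + 4·9 + 11)/6 = 54/6 = 9
te_B = (8 + 4·13 + 30)/6 = 90/6 = 15
te_C = (7 + 4·13 + 19)/6 = 78/6 = 13
te_D = (1 + 4·2 + 9)/6 = 18/6 = 3
te_E = (9 + 4·12 + 21)/6 = 78/6 = 13
te_F = (4 + 4·5 + 18)/6 = 42/6 = 7
te_G = (4 + 4·5 + 6)/6 = 30/6 = 5

Forward pass:
ES_A = 0; EF_A = 9
ES_B = 0; EF_B = 15
ES_C = 0; EF_C = 13
ES_D = 0; EF_D = 3
ES_E = 3; EF_E = 3+13 = 16
ES_F = 16; EF_F = 16+7 = 23
ES_G = max(EF_A=9, EF_B=15, EF_C=13, EF_F=23) = 23; EF_G = 23+5 = 28
Expected project duration μ = 28 days. Critical path: D → E → F → G.

28 days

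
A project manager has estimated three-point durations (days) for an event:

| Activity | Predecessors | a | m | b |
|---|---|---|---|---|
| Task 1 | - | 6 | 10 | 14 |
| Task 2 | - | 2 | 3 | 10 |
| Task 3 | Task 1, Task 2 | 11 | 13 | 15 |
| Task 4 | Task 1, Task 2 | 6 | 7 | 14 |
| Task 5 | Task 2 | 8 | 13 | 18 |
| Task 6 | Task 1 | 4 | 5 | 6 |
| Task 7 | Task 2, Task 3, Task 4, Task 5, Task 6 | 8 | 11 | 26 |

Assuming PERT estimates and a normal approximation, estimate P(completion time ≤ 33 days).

te_Task 1 = (6 + 4·10 + 14)/6 = 60/6 = 10; σ²_Task 1 = ((14−6)/6)² = 1.778
te_Task 2 = (2 + 4·3 + 10)/6 = 24/6 = 4; σ²_Task 2 = ((10−2)/6)² = 1.778
te_Task 3 = (11 + 4·13 + 15)/6 = 78/6 = 13; σ²_Task 3 = ((15−11)/6)² = 0.444
te_Task 4 = (6 + 4·7 + 14)/6 = 48/6 = 8; σ²_Task 4 = ((14−6)/6)² = 1.778
te_Task 5 = (8 + 4·13 + 18)/6 = 78/6 = 13; σ²_Task 5 = ((18−8)/6)² = 2.778
te_Task 6 = (4 + 4·5 + 6)/6 = 30/6 = 5; σ²_Task 6 = ((6−4)/6)² = 0.111
te_Task 7 = (8 + 4·11 + 26)/6 = 78/6 = 13; σ²_Task 7 = ((26−8)/6)² = 9.000

Forward pass:
ES_Task 1 = 0; EF_Task 1 = 10
ES_Task 2 = 0; EF_Task 2 = 4
ES_Task 3 = max(EF_Task 1=10, EF_Task 2=4) = 10; EF_Task 3 = 10+13 = 23
ES_Task 4 = max(EF_Task 1=10, EF_Task 2=4) = 10; EF_Task 4 = 10+8 = 18
ES_Task 5 = 4; EF_Task 5 = 4+13 = 17
ES_Task 6 = 10; EF_Task 6 = 10+5 = 15
ES_Task 7 = max(EF_Task 2=4, EF_Task 3=23, EF_Task 4=18, EF_Task 5=17, EF_Task 6=15) = 23; EF_Task 7 = 23+13 = 36
Expected project duration μ = 36 days. Critical path: Task 1 → Task 3 → Task 7.

Variance along critical path = 1.778 + 0.444 + 9.000 = 11.222; σ = √11.222 = 3.350 days.
Z = (33 − 36) / 3.350 = -0.896
P(T ≤ 33) = Φ(-0.896) ≈ 0.185

0.185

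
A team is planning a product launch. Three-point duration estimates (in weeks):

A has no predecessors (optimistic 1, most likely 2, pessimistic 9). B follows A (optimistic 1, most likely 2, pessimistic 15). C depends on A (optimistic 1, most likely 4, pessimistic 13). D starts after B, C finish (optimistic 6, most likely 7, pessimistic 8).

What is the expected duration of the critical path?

te_A = (1 + 4·2 + 9)/6 = 18/6 = 3
te_B = (1 + 4·2 + 15)/6 = 24/6 = 4
te_C = (1 + 4·4 + 13)/6 = 30/6 = 5
te_D = (6 + 4·7 + 8)/6 = 42/6 = 7

Forward pass:
ES_A = 0; EF_A = 3
ES_B = 3; EF_B = 3+4 = 7
ES_C = 3; EF_C = 3+5 = 8
ES_D = max(EF_B=7, EF_C=8) = 8; EF_D = 8+7 = 15
Expected project duration μ = 15 weeks. Critical path: A → C → D.

15 weeks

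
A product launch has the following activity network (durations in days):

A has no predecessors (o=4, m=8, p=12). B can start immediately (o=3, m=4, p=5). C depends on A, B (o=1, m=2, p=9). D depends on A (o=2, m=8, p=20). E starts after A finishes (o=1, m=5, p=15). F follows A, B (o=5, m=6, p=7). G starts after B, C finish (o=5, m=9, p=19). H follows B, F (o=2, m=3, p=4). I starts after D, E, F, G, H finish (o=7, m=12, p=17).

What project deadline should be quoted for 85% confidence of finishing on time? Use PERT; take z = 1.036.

36.6 days

te_A = (4 + 4·8 + 12)/6 = 48/6 = 8; σ²_A = ((12−4)/6)² = 1.778
te_B = (3 + 4·4 + 5)/6 = 24/6 = 4; σ²_B = ((5−3)/6)² = 0.111
te_C = (1 + 4·2 + 9)/6 = 18/6 = 3; σ²_C = ((9−1)/6)² = 1.778
te_D = (2 + 4·8 + 20)/6 = 54/6 = 9; σ²_D = ((20−2)/6)² = 9.000
te_E = (1 + 4·5 + 15)/6 = 36/6 = 6; σ²_E = ((15−1)/6)² = 5.444
te_F = (5 + 4·6 + 7)/6 = 36/6 = 6; σ²_F = ((7−5)/6)² = 0.111
te_G = (5 + 4·9 + 19)/6 = 60/6 = 10; σ²_G = ((19−5)/6)² = 5.444
te_H = (2 + 4·3 + 4)/6 = 18/6 = 3; σ²_H = ((4−2)/6)² = 0.111
te_I = (7 + 4·12 + 17)/6 = 72/6 = 12; σ²_I = ((17−7)/6)² = 2.778

Forward pass:
ES_A = 0; EF_A = 8
ES_B = 0; EF_B = 4
ES_C = max(EF_A=8, EF_B=4) = 8; EF_C = 8+3 = 11
ES_D = 8; EF_D = 8+9 = 17
ES_E = 8; EF_E = 8+6 = 14
ES_F = max(EF_A=8, EF_B=4) = 8; EF_F = 8+6 = 14
ES_G = max(EF_B=4, EF_C=11) = 11; EF_G = 11+10 = 21
ES_H = max(EF_B=4, EF_F=14) = 14; EF_H = 14+3 = 17
ES_I = max(EF_D=17, EF_E=14, EF_F=14, EF_G=21, EF_H=17) = 21; EF_I = 21+12 = 33
Expected project duration μ = 33 days. Critical path: A → C → G → I.

Variance along critical path = 1.778 + 1.778 + 5.444 + 2.778 = 11.778; σ = 3.432 days.
D = μ + z·σ = 33 + 1.036·3.432 = 36.6 days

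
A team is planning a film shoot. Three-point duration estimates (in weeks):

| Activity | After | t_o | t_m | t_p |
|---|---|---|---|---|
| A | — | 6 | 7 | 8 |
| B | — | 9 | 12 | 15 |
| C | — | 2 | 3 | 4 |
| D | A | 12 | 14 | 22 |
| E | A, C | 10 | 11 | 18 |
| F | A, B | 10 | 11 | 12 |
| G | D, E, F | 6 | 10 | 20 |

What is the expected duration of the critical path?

34 weeks

te_A = (6 + 4·7 + 8)/6 = 42/6 = 7
te_B = (9 + 4·12 + 15)/6 = 72/6 = 12
te_C = (2 + 4·3 + 4)/6 = 18/6 = 3
te_D = (12 + 4·14 + 22)/6 = 90/6 = 15
te_E = (10 + 4·11 + 18)/6 = 72/6 = 12
te_F = (10 + 4·11 + 12)/6 = 66/6 = 11
te_G = (6 + 4·10 + 20)/6 = 66/6 = 11

Forward pass:
ES_A = 0; EF_A = 7
ES_B = 0; EF_B = 12
ES_C = 0; EF_C = 3
ES_D = 7; EF_D = 7+15 = 22
ES_E = max(EF_A=7, EF_C=3) = 7; EF_E = 7+12 = 19
ES_F = max(EF_A=7, EF_B=12) = 12; EF_F = 12+11 = 23
ES_G = max(EF_D=22, EF_E=19, EF_F=23) = 23; EF_G = 23+11 = 34
Expected project duration μ = 34 weeks. Critical path: B → F → G.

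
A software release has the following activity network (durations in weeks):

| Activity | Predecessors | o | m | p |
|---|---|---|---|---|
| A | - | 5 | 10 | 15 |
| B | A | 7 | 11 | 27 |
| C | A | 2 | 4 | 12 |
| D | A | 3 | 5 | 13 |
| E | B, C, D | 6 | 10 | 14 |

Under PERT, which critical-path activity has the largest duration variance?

B

te_A = (5 + 4·10 + 15)/6 = 60/6 = 10; σ²_A = ((15−5)/6)² = 2.778
te_B = (7 + 4·11 + 27)/6 = 78/6 = 13; σ²_B = ((27−7)/6)² = 11.111
te_C = (2 + 4·4 + 12)/6 = 30/6 = 5; σ²_C = ((12−2)/6)² = 2.778
te_D = (3 + 4·5 + 13)/6 = 36/6 = 6; σ²_D = ((13−3)/6)² = 2.778
te_E = (6 + 4·10 + 14)/6 = 60/6 = 10; σ²_E = ((14−6)/6)² = 1.778

Forward pass:
ES_A = 0; EF_A = 10
ES_B = 10; EF_B = 10+13 = 23
ES_C = 10; EF_C = 10+5 = 15
ES_D = 10; EF_D = 10+6 = 16
ES_E = max(EF_B=23, EF_C=15, EF_D=16) = 23; EF_E = 23+10 = 33
Expected project duration μ = 33 weeks. Critical path: A → B → E.

Variances on critical path: σ²_A=2.778, σ²_B=11.111, σ²_E=1.778.
Largest is σ²_B = 11.111.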